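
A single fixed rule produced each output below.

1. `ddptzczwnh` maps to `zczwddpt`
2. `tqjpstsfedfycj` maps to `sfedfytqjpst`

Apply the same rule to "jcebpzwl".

bpzjce

In each case the input is transformed by: delete the last 2 characters, then swap the front and back halves of the string.
Applying both steps to "jcebpzwl": "jcebpz", then "bpzjce".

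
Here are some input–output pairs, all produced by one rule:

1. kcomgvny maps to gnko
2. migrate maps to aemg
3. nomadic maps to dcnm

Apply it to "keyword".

odky

Each output is the input with this applied: keep every other character starting from the first (positions 1st, 3rd, 5th, ...), then swap the front and back halves of the string.
"keyword" → "kyod" → "odky".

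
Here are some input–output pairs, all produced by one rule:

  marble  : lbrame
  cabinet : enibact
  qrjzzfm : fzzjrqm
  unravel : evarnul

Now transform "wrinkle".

The pattern: reverse the string, then move the first character to the end.
Applying both steps to "wrinkle": "elknirw", then "lknirwe".
(Check on "marble": → "elbram" → "lbrame" ✓)

lknirwe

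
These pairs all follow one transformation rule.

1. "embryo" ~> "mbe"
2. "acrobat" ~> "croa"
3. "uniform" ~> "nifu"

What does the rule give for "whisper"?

hisw

What's happening: delete the last 3 characters, then move the first character to the end.
On "whisper" that produces "hisw".
(Check on "embryo": → "emb" → "mbe" ✓)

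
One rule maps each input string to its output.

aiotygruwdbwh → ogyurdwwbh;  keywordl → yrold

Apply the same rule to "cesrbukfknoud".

Looking at the pairs, the operation is to swap each adjacent pair of characters (1↔2, 3↔4, ...), then delete the first 3 characters.
"cesrbukfknoud" → "ecrsubfknkuod" → "subfknkuod".

subfknkuod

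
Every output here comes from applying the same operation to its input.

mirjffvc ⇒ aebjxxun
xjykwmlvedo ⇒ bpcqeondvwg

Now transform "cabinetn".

The rule is to swap each adjacent pair of characters (1↔2, 3↔4, ...), then shift every letter 8 places backward in the alphabet (wrapping around).
Starting from "cabinetn": after the first operation, "acibennt"; after the second, "suatwffl".

suatwffl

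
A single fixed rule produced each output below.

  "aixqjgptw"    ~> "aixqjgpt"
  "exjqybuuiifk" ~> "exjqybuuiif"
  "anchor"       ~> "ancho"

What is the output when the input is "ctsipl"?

What's happening: delete the last character.
Applying that to "ctsipl" gives "ctsip".

ctsip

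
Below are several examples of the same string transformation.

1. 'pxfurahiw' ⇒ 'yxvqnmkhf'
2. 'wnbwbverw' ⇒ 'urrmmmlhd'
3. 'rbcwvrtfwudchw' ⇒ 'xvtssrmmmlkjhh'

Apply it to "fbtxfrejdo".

zvvutrnjhe

What's happening: shift every letter 10 places backward in the alphabet (wrapping around), then sort the characters into reverse alphabetical order.
So "fbtxfrejdo" becomes "zvvutrnjhe".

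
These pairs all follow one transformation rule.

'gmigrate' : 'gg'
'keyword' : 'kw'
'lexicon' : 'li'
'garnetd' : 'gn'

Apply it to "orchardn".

oh

What's happening: move the last 2 characters to the front (rotate right by 2), then keep one character in every 3, starting at position 3 (positions 3rd, 6th, 9th, ...).
Starting from "orchardn": after the first operation, "dnorchar"; after the second, "oh".
(Check on "keyword": → "rdkeywo" → "kw" ✓)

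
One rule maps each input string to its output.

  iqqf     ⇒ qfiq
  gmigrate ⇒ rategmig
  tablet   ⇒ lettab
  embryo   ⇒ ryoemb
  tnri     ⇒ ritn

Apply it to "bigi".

What's happening: swap the front and back halves of the string.
On "bigi" that produces "gibi".

gibi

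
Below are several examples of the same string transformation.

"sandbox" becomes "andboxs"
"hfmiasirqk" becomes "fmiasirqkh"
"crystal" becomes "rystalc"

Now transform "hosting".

ostingh

The pattern: move the first character to the end.
Applying that to "hosting" gives "ostingh".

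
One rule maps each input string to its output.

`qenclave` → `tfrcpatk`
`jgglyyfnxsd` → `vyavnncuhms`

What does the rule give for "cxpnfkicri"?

mrcezurxxg

Rule — swap each adjacent pair of characters (1↔2, 3↔4, ...), then shift every letter 11 places backward in the alphabet (wrapping around).
For "cxpnfkicri", step one produces "xcnpkfciir"; step two turns that into "mrcezurxxg".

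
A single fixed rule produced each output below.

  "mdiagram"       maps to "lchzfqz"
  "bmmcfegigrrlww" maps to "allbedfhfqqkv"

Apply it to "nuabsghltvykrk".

The rule is to shift every letter 1 place backward in the alphabet (wrapping around), then delete the last character.
Starting from "nuabsghltvykrk": after the first operation, "mtzarfgksuxjqj"; after the second, "mtzarfgksuxjq".

mtzarfgksuxjq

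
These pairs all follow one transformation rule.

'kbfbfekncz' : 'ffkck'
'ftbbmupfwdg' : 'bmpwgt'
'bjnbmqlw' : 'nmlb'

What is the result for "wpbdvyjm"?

The transformation: move the first 2 characters to the end (rotate left by 2), then keep every other character starting from the first (positions 1st, 3rd, 5th, ...).
"wpbdvyjm" → "bvjw".
(Check on "bjnbmqlw": → "nbmqlwbj" → "nmlb" ✓)

bvjw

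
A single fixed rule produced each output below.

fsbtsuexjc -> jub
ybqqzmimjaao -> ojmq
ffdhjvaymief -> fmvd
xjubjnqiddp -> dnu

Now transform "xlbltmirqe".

Rule — keep one character in every 3, starting at position 3 (positions 3rd, 6th, 9th, ...), then reverse the string.
On "xlbltmirqe": the first step gives "bmq", and the second then gives "qmb".

qmb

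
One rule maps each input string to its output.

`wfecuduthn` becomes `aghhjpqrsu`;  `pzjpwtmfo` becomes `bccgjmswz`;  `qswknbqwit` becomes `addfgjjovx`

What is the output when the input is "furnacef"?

aehnprss

What's happening: shift every letter 13 places forward in the alphabet (wrapping around) — i.e. ROT13, then sort the characters into alphabetical order.
Starting from "furnacef": after the first operation, "sheanprs"; after the second, "aehnprss".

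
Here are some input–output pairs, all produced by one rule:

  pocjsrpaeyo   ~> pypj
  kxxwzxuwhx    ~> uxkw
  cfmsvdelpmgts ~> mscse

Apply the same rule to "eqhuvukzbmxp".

kmeu

In each case the input is transformed by: keep one character in every 3, starting at position 1 (positions 1st, 4th, 7th, ...), then move the last 2 characters to the front (rotate right by 2).
Applying both steps to "eqhuvukzbmxp": "eukm", then "kmeu".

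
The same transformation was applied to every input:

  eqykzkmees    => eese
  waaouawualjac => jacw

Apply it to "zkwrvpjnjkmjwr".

The pattern: move the last 3 characters to the front (rotate right by 3), then keep only the first 4 characters.
"zkwrvpjnjkmjwr" → "jwrzkwrvpjnjkm" → "jwrz".
(Check on "eqykzkmees": → "eeseqykzkm" → "eese" ✓)

jwrz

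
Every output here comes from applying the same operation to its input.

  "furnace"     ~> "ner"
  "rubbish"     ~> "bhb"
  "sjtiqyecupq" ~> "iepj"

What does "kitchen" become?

cnt

The transformation: move the first 3 characters to the end (rotate left by 3), then keep one character in every 3, starting at position 1 (positions 1st, 4th, 7th, ...).
Starting from "kitchen": after the first operation, "chenkit"; after the second, "cnt".
(Check on "rubbish": → "bishrub" → "bhb" ✓)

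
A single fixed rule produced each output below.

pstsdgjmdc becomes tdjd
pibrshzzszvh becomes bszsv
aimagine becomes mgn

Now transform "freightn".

Looking at the pairs, the operation is to delete the first 2 characters, then keep every other character starting from the first (positions 1st, 3rd, 5th, ...).
"freightn" → "eightn" → "egt".

egt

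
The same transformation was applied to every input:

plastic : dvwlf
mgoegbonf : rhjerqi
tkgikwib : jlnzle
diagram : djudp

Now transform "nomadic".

pdglf

Looking at the pairs, the operation is to delete the first 2 characters, then shift every letter 3 places forward in the alphabet (wrapping around).
Applying both steps to "nomadic": "madic", then "pdglf".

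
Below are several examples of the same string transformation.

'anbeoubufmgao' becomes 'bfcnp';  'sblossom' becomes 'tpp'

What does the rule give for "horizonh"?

What's happening: shift every letter 1 place forward in the alphabet (wrapping around), then keep one character in every 3, starting at position 1 (positions 1st, 4th, 7th, ...).
"horizonh" → "ipsjapoi" → "ijo".

ijo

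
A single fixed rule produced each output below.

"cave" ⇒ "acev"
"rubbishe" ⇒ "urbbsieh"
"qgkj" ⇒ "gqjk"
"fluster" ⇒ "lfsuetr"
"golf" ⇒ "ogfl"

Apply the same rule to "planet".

lpnate

The pattern: swap each adjacent pair of characters (1↔2, 3↔4, ...).
For "planet" the result is "lpnate".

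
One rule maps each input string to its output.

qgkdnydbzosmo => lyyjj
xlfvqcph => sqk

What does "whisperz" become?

rnm

Rule — shift every letter 5 places backward in the alphabet (wrapping around), then keep one character in every 3, starting at position 1 (positions 1st, 4th, 7th, ...).
For "whisperz" the result is "rnm".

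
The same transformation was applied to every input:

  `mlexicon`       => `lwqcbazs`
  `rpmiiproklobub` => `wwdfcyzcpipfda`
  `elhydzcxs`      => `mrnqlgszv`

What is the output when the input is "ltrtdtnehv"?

hrhbsvjzhf

In each case the input is transformed by: move the first 3 characters to the end (rotate left by 3), then shift every letter 12 places backward in the alphabet (wrapping around).
Starting from "ltrtdtnehv": after the first operation, "tdtnehvltr"; after the second, "hrhbsvjzhf".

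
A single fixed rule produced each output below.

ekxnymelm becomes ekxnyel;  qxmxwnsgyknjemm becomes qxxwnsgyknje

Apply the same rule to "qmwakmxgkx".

qwakxgkx

The transformation: remove every "m".
"qmwakmxgkx" → "qwakxgkx".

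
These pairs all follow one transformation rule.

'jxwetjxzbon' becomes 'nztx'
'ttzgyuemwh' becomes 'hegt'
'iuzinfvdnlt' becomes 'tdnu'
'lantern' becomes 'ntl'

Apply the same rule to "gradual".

What's happening: reverse the string, then keep one character in every 3, starting at position 1 (positions 1st, 4th, 7th, ...).
Starting from "gradual": after the first operation, "laudarg"; after the second, "ldg".

ldg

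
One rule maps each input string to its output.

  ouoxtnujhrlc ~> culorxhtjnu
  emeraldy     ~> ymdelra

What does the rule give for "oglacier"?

rgeliac

Rule — take characters alternately from the front and the back (1st, last, 2nd, 2nd-last, ...), then delete the first character.
Starting from "oglacier": after the first operation, "orgeliac"; after the second, "rgeliac".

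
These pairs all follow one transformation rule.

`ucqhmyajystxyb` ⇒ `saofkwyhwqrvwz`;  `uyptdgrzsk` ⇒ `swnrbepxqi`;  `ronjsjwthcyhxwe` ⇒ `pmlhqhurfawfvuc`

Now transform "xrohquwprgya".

vpmfosunpewy

The rule is to shift every letter 2 places backward in the alphabet (wrapping around).
Applying that to "xrohquwprgya" gives "vpmfosunpewy".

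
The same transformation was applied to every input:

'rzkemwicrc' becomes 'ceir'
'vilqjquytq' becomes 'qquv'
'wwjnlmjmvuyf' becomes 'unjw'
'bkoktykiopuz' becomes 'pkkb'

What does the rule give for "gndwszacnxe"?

xwag

The rule is to keep one character in every 3, starting at position 1 (positions 1st, 4th, 7th, ...), then swap the first and last characters.
Working it through for "gndwszacnxe": intermediate "gwax", final "xwag".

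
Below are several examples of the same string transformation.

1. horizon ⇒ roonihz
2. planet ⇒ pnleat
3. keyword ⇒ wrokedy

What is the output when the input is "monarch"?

onmhcar

What's happening: sort the characters into reverse alphabetical order, then move the first character to the end.
Applying both steps to "monarch": "ronmhca", then "onmhcar".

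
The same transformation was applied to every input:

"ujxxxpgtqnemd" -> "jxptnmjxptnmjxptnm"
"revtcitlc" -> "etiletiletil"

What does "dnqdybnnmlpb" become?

Rule — keep every other character starting from the second (positions 2nd, 4th, 6th, ...), then write the whole string 3 times in a row.
For "dnqdybnnmlpb", step one produces "ndbnlb"; step two turns that into "ndbnlbndbnlbndbnlb".

ndbnlbndbnlbndbnlb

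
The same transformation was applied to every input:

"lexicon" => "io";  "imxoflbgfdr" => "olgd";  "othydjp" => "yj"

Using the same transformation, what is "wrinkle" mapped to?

nl

The rule is to delete the first 2 characters, then keep every other character starting from the second (positions 2nd, 4th, 6th, ...).
Applying both steps to "wrinkle": "inkle", then "nl".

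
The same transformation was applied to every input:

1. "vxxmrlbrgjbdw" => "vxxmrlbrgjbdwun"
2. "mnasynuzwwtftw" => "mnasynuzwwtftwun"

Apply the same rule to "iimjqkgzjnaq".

iimjqkgzjnaqun

Rule — append "un".
So "iimjqkgzjnaq" becomes "iimjqkgzjnaqun".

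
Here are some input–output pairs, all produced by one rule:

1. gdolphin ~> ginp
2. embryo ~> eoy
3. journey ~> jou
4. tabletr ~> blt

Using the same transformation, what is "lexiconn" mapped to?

The transformation: sort the characters into alphabetical order, then keep every other character starting from the second (positions 2nd, 4th, 6th, ...).
Applying both steps to "lexiconn": "ceilnnox", then "elnx".

elnx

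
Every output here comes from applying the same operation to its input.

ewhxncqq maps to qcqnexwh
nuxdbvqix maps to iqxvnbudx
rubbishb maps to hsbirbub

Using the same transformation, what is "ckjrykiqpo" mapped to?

pqoickkyjr

Each output is the input with this applied: move the last 2 characters to the front (rotate right by 2), then take characters alternately from the front and the back (1st, last, 2nd, 2nd-last, ...).
So "ckjrykiqpo" becomes "pqoickkyjr".
(Check on "ewhxncqq": → "qqewhxnc" → "qcqnexwh" ✓)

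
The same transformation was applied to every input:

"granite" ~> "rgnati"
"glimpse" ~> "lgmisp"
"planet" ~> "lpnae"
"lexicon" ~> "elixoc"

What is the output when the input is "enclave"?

nelcva

Rule — delete the last character, then swap each adjacent pair of characters (1↔2, 3↔4, ...).
Applying that to "enclave" gives "nelcva".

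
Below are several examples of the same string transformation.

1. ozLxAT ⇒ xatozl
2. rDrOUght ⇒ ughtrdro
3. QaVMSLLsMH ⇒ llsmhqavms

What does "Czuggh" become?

The pattern: swap the front and back halves of the string, then convert every letter to lowercase.
Doing the same to "Czuggh": "gghczu".

gghczu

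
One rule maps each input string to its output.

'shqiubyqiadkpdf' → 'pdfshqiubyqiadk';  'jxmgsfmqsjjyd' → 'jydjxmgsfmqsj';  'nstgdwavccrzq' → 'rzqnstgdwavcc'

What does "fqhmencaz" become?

cazfqhmen

The transformation: move the last 3 characters to the front (rotate right by 3).
For "fqhmencaz" the result is "cazfqhmen".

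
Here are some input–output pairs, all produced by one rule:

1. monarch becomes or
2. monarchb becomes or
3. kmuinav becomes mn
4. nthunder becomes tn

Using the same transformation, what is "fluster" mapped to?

Rule — move the last character to the front, then keep one character in every 3, starting at position 3 (positions 3rd, 6th, 9th, ...).
For "fluster", step one produces "rfluste"; step two turns that into "lt".

lt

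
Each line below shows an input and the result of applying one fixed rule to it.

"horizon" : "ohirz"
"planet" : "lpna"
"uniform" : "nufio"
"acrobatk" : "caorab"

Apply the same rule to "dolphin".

odplh

In each case the input is transformed by: delete the last 2 characters, then swap each adjacent pair of characters (1↔2, 3↔4, ...).
For "dolphin", step one produces "dolph"; step two turns that into "odplh".
(Check on "acrobatk": → "acroba" → "caorab" ✓)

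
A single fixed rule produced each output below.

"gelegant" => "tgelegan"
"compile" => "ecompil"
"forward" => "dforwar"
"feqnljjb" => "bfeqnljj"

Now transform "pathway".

ypathwa

What's happening: move the last character to the front.
Doing the same to "pathway": "ypathwa".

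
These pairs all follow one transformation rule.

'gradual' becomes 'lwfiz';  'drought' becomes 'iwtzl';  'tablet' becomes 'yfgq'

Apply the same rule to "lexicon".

qjcnh

Looking at the pairs, the operation is to delete the last 2 characters, then shift every letter 5 places forward in the alphabet (wrapping around).
Starting from "lexicon": after the first operation, "lexic"; after the second, "qjcnh".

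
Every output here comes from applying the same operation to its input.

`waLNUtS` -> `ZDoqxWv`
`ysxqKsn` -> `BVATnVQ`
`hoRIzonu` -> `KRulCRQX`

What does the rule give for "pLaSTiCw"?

Looking at the pairs, the operation is to flip the case of every letter, then shift every letter 3 places forward in the alphabet (wrapping around).
Starting from "pLaSTiCw": after the first operation, "PlAstIcW"; after the second, "SoDvwLfZ".

SoDvwLfZ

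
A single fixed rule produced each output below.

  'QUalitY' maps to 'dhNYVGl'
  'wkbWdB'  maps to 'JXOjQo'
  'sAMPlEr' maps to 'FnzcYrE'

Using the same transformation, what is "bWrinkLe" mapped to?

OjEVAXyR

The pattern: shift every letter 13 places forward in the alphabet (wrapping around) — i.e. ROT13, then flip the case of every letter.
Applying both steps to "bWrinkLe": "oJevaxYr", then "OjEVAXyR".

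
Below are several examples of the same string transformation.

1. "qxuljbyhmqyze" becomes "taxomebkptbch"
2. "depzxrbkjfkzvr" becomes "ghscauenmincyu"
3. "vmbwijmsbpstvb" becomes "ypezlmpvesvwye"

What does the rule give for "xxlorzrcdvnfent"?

The pattern: shift every letter 3 places forward in the alphabet (wrapping around).
For "xxlorzrcdvnfent" the result is "aaorucufgyqihqw".

aaorucufgyqihqw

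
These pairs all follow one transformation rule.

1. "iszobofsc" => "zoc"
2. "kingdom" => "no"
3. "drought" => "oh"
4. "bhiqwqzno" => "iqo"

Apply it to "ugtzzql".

The transformation: keep one character in every 3, starting at position 3 (positions 3rd, 6th, 9th, ...).
On "ugtzzql" that produces "tq".

tq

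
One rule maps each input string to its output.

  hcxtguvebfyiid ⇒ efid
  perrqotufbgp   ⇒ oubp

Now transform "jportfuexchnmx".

ecnx

The transformation: keep every other character starting from the second (positions 2nd, 4th, 6th, ...), then keep only the last 4 characters.
Doing the same to "jportfuexchnmx": "ecnx".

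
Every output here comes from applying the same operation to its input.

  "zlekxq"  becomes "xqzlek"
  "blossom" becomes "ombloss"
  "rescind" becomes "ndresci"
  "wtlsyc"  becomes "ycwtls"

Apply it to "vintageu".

euvintag

In each case the input is transformed by: move the last 2 characters to the front (rotate right by 2).
So "vintageu" becomes "euvintag".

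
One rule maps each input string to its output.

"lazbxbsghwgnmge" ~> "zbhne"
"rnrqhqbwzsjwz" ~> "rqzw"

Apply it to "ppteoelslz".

The pattern: keep one character in every 3, starting at position 3 (positions 3rd, 6th, 9th, ...).
Doing the same to "ppteoelslz": "tel".

tel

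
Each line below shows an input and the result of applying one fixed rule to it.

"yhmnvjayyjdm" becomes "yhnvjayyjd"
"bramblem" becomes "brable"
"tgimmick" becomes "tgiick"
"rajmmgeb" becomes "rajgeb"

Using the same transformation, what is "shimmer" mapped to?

shier

Each output is the input with this applied: remove every "m".
On "shimmer" that produces "shier".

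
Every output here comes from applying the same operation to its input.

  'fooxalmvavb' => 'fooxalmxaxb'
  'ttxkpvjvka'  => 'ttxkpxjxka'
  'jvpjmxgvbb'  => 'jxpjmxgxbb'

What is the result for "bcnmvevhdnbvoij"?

bcnmxexhdnbxoij

Rule — replace every "v" with "x".
So "bcnmvevhdnbvoij" becomes "bcnmxexhdnbxoij".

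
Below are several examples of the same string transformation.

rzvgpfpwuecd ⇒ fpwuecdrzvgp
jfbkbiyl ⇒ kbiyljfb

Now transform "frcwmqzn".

Rule — swap the front and back halves of the string, then move the last character to the front.
So "frcwmqzn" becomes "wmqznfrc".

wmqznfrc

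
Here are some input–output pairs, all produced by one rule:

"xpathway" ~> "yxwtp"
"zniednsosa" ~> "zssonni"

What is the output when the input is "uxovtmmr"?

What's happening: sort the characters into reverse alphabetical order, then delete the last 3 characters.
Working it through for "uxovtmmr": intermediate "xvutromm", final "xvutr".
(Check on "xpathway": → "yxwtphaa" → "yxwtp" ✓)

xvutr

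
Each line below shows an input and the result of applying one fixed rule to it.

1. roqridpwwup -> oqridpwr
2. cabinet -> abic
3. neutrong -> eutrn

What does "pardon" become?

arp

The transformation: delete the last 3 characters, then move the first character to the end.
"pardon" → "arp".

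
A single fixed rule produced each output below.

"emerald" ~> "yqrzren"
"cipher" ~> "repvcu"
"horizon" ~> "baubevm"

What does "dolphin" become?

Looking at the pairs, the operation is to move the last 2 characters to the front (rotate right by 2), then shift every letter 13 places forward in the alphabet (wrapping around) — i.e. ROT13.
Doing the same to "dolphin": "vaqbycu".

vaqbycu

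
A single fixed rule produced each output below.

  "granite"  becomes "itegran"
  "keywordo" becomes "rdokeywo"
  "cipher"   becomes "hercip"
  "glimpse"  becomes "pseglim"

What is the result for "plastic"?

ticplas

The transformation: move the last 3 characters to the front (rotate right by 3).
"plastic" → "ticplas".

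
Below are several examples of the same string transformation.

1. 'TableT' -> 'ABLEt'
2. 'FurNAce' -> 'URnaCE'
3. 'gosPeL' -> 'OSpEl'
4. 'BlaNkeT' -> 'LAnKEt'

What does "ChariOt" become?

In each case the input is transformed by: flip the case of every letter, then delete the first character.
Working it through for "ChariOt": intermediate "cHARIoT", final "HARIoT".

HARIoT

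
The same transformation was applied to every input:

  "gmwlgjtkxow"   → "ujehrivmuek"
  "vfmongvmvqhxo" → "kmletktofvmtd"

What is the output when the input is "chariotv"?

ypgmrtaf

Looking at the pairs, the operation is to move the first 2 characters to the end (rotate left by 2), then shift every letter 2 places backward in the alphabet (wrapping around).
Applying both steps to "chariotv": "ariotvch", then "ypgmrtaf".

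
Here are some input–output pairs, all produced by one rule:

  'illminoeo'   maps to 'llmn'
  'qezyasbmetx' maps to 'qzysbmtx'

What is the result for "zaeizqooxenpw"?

zzqxnpw

What's happening: remove every vowel.
On "zaeizqooxenpw" that produces "zzqxnpw".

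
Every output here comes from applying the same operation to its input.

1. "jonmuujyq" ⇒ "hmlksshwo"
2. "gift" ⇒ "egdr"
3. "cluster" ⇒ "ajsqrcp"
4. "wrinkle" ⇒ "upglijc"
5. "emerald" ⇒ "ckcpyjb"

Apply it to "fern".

The transformation: shift every letter 2 places backward in the alphabet (wrapping around).
For "fern" the result is "dcpl".

dcpl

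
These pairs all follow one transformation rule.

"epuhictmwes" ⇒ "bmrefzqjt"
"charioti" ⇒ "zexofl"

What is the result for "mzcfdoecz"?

The transformation: delete the last 2 characters, then shift every letter 3 places backward in the alphabet (wrapping around).
On "mzcfdoecz": the first step gives "mzcfdoe", and the second then gives "jwzcalb".

jwzcalb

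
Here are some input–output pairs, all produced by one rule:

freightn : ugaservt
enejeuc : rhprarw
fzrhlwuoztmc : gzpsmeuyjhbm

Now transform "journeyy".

The pattern: shift every letter 13 places forward in the alphabet (wrapping around) — i.e. ROT13, then move the last 3 characters to the front (rotate right by 3).
Working it through for "journeyy": intermediate "wbhearll", final "rllwbhea".

rllwbhea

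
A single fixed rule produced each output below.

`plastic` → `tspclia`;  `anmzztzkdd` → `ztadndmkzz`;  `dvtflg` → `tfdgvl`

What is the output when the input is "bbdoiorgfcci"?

The transformation: take characters alternately from the front and the back (1st, last, 2nd, 2nd-last, ...), then move the last 2 characters to the front (rotate right by 2).
For "bbdoiorgfcci", step one produces "bibcdcofigor"; step two turns that into "orbibcdcofig".
(Check on "dvtflg": → "dgvltf" → "tfdgvl" ✓)

orbibcdcofig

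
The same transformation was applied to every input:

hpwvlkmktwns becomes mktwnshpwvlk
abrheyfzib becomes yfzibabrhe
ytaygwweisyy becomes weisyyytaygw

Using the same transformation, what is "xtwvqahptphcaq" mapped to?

The pattern: swap the front and back halves of the string.
Applying that to "xtwvqahptphcaq" gives "ptphcaqxtwvqah".

ptphcaqxtwvqah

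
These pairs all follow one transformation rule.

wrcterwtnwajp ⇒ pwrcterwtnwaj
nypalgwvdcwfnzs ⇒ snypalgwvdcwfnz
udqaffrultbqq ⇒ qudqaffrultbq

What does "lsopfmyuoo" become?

Rule — move the last character to the front.
Doing the same to "lsopfmyuoo": "olsopfmyuo".

olsopfmyuo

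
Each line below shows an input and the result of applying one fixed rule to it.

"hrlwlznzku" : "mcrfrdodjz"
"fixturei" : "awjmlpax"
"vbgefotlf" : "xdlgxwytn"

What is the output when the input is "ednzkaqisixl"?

dpakaiscrfvw

Looking at the pairs, the operation is to reverse the string, then shift every letter 8 places backward in the alphabet (wrapping around).
Applying both steps to "ednzkaqisixl": "lxisiqakznde", then "dpakaiscrfvw".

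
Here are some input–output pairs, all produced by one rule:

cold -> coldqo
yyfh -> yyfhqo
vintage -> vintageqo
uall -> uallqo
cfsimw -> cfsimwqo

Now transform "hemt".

Each output is the input with this applied: append "qo".
Applying that to "hemt" gives "hemtqo".

hemtqo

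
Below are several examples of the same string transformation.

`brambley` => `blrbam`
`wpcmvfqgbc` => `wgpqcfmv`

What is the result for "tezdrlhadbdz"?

The transformation: delete the last 2 characters, then take characters alternately from the front and the back (1st, last, 2nd, 2nd-last, ...).
Applying both steps to "tezdrlhadbdz": "tezdrlhadb", then "tbedzadhrl".

tbedzadhrl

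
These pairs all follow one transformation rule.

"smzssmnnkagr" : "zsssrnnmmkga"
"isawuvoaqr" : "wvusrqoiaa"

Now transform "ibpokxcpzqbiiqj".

The transformation: sort the characters into reverse alphabetical order.
Doing the same to "ibpokxcpzqbiiqj": "zxqqppokjiiicbb".

zxqqppokjiiicbb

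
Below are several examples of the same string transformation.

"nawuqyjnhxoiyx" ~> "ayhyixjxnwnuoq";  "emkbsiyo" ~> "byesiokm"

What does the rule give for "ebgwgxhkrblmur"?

The pattern: sort the characters into alphabetical order, then take characters alternately from the front and the back (1st, last, 2nd, 2nd-last, ...).
"ebgwgxhkrblmur" → "bbegghklmrruwx" → "bxbweugrgrhmkl".
(Check on "nawuqyjnhxoiyx": → "ahijnnoquwxxyy" → "ayhyixjxnwnuoq" ✓)

bxbweugrgrhmkl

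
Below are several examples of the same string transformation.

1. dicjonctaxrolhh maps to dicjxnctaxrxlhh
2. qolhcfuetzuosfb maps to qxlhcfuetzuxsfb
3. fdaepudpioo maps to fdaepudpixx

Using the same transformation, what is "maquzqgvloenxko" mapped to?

maquzqgvlxenxkx

Looking at the pairs, the operation is to replace every "o" with "x".
"maquzqgvloenxko" → "maquzqgvlxenxkx".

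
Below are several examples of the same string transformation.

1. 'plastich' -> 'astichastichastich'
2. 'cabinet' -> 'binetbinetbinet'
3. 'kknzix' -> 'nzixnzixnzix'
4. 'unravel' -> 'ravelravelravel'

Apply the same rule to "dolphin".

Looking at the pairs, the operation is to delete the first 2 characters, then write the whole string 3 times in a row.
For "dolphin" the result is "lphinlphinlphin".

lphinlphinlphin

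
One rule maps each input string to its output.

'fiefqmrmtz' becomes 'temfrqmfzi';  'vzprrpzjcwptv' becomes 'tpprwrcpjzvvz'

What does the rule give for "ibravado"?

Rule — take characters alternately from the front and the back (1st, last, 2nd, 2nd-last, ...), then move the first 3 characters to the end (rotate left by 3).
For "ibravado", step one produces "iobdraav"; step two turns that into "draaviob".

draaviob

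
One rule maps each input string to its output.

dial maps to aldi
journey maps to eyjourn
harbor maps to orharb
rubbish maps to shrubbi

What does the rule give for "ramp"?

mpra

Rule — move the last 2 characters to the front (rotate right by 2).
So "ramp" becomes "mpra".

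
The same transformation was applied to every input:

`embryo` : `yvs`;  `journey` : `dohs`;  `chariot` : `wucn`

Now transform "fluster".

Rule — shift every letter 6 places backward in the alphabet (wrapping around), then keep every other character starting from the first (positions 1st, 3rd, 5th, ...).
For "fluster" the result is "zonl".

zonl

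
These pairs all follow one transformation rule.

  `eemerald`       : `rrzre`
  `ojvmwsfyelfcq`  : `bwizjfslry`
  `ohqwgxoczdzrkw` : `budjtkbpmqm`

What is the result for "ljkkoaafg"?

ywxxbn

What's happening: delete the last 3 characters, then shift every letter 13 places forward in the alphabet (wrapping around) — i.e. ROT13.
Applying both steps to "ljkkoaafg": "ljkkoa", then "ywxxbn".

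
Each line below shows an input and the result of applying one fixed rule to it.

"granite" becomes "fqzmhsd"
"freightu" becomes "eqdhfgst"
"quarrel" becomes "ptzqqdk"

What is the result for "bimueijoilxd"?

The pattern: shift every letter 1 place backward in the alphabet (wrapping around).
Doing the same to "bimueijoilxd": "ahltdhinhkwc".

ahltdhinhkwc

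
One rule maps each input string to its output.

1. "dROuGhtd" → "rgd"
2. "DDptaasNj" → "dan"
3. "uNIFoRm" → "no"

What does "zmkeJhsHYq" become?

mjh

Each output is the input with this applied: keep one character in every 3, starting at position 2 (positions 2nd, 5th, 8th, ...), then convert every letter to lowercase.
Working it through for "zmkeJhsHYq": intermediate "mJH", final "mjh".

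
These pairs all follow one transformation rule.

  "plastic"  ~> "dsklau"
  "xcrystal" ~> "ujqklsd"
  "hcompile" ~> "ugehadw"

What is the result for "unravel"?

Looking at the pairs, the operation is to delete the first character, then shift every letter 8 places backward in the alphabet (wrapping around).
Doing the same to "unravel": "fjsnwd".

fjsnwd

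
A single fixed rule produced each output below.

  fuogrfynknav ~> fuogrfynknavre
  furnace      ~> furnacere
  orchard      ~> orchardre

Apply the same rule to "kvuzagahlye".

What's happening: append "re".
On "kvuzagahlye" that produces "kvuzagahlyere".

kvuzagahlyere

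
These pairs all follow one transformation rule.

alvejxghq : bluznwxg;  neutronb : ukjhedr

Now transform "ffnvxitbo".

In each case the input is transformed by: delete the first character, then shift every letter 10 places backward in the alphabet (wrapping around).
For "ffnvxitbo" the result is "vdlnyjre".

vdlnyjre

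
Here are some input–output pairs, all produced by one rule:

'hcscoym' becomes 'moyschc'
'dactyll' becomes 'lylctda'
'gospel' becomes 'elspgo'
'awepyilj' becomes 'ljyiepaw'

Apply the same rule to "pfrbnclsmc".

mclsncrbpf

Rule — swap each adjacent pair of characters (1↔2, 3↔4, ...), then reverse the string.
Working it through for "pfrbnclsmc": intermediate "fpbrcnslcm", final "mclsncrbpf".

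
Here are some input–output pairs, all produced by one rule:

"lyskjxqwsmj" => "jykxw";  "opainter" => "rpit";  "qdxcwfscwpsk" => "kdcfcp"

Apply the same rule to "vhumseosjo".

Rule — move the last 2 characters to the front (rotate right by 2), then keep every other character starting from the second (positions 2nd, 4th, 6th, ...).
For "vhumseosjo", step one produces "jovhumseos"; step two turns that into "ohmes".

ohmes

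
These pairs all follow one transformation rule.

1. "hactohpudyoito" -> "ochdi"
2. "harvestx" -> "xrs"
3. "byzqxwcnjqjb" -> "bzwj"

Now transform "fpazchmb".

bah

Each output is the input with this applied: move the last 2 characters to the front (rotate right by 2), then keep one character in every 3, starting at position 2 (positions 2nd, 5th, 8th, ...).
For "fpazchmb", step one produces "mbfpazch"; step two turns that into "bah".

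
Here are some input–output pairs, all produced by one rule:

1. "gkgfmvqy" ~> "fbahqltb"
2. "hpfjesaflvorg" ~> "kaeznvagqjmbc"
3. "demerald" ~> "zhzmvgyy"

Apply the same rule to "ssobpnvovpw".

njwkiqjqkrn

The rule is to move the first character to the end, then shift every letter 5 places backward in the alphabet (wrapping around).
On "ssobpnvovpw": the first step gives "sobpnvovpws", and the second then gives "njwkiqjqkrn".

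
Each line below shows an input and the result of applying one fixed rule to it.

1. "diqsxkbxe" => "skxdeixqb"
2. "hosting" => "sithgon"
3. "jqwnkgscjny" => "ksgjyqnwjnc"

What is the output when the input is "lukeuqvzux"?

Rule — take characters alternately from the front and the back (1st, last, 2nd, 2nd-last, ...), then move the last 3 characters to the front (rotate right by 3).
On "lukeuqvzux" that produces "vuqlxuukze".

vuqlxuukze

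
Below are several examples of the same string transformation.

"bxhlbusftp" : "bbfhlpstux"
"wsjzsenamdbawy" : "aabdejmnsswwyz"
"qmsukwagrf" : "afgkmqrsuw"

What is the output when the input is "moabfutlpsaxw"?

Each output is the input with this applied: sort the characters into alphabetical order.
"moabfutlpsaxw" → "aabflmopstuwx".

aabflmopstuwx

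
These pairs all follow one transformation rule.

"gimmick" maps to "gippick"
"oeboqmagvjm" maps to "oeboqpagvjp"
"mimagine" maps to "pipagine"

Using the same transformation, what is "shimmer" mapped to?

shipper

The pattern: replace every "m" with "p".
So "shimmer" becomes "shipper".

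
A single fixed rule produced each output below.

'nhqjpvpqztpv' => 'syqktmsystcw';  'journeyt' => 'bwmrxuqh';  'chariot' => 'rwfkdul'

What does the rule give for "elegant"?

qwhohjd

Rule — move the last 2 characters to the front (rotate right by 2), then shift every letter 3 places forward in the alphabet (wrapping around).
For "elegant", step one produces "ntelega"; step two turns that into "qwhohjd".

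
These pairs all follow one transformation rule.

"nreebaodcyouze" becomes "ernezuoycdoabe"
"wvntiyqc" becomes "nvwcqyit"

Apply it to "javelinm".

Rule — move the first 3 characters to the end (rotate left by 3), then reverse the string.
For "javelinm", step one produces "elinmjav"; step two turns that into "vajmnile".

vajmnile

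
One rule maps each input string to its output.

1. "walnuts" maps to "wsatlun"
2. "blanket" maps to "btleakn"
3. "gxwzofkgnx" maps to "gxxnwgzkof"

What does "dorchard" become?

The pattern: take characters alternately from the front and the back (1st, last, 2nd, 2nd-last, ...).
So "dorchard" becomes "ddorrach".

ddorrach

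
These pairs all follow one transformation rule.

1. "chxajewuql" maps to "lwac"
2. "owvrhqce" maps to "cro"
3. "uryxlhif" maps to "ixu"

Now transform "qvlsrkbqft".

tbsq

What's happening: keep one character in every 3, starting at position 1 (positions 1st, 4th, 7th, ...), then reverse the string.
For "qvlsrkbqft", step one produces "qsbt"; step two turns that into "tbsq".
(Check on "owvrhqce": → "orc" → "cro" ✓)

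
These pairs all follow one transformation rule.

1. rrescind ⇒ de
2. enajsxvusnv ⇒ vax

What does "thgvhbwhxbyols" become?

In each case the input is transformed by: move the last 3 characters to the front (rotate right by 3), then keep one character in every 3, starting at position 3 (positions 3rd, 6th, 9th, ...).
"thgvhbwhxbyols" → "olsthgvhbwhxby" → "sgbx".

sgbx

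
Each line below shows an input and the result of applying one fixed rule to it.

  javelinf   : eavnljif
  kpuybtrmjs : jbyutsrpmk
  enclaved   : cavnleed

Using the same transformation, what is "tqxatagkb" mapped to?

aaxttqkgb

The rule is to sort the characters into reverse alphabetical order, then move the last 2 characters to the front (rotate right by 2).
Doing the same to "tqxatagkb": "aaxttqkgb".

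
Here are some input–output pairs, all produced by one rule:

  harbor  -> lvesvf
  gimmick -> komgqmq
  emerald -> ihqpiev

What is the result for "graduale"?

kivpeehy

Looking at the pairs, the operation is to shift every letter 4 places forward in the alphabet (wrapping around), then take characters alternately from the front and the back (1st, last, 2nd, 2nd-last, ...).
Applying both steps to "graduale": "kvehyepi", then "kivpeehy".
(Check on "gimmick": → "kmqqmgo" → "komgqmq" ✓)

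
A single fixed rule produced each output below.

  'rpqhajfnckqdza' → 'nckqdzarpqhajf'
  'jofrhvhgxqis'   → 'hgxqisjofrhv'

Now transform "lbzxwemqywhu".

mqywhulbzxwe

The pattern: swap the front and back halves of the string.
So "lbzxwemqywhu" becomes "mqywhulbzxwe".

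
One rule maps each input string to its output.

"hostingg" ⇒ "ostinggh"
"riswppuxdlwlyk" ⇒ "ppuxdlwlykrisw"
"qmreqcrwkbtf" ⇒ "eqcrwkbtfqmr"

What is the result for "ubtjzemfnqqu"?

Looking at the pairs, the operation is to move the last 3 characters to the front (rotate right by 3), then swap the front and back halves of the string.
For "ubtjzemfnqqu" the result is "jzemfnqquubt".

jzemfnqquubt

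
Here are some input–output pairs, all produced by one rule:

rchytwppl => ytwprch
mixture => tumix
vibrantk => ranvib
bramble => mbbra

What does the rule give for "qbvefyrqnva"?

efyrqnqbv

Each output is the input with this applied: delete the last 2 characters, then move the first 3 characters to the end (rotate left by 3).
Working it through for "qbvefyrqnva": intermediate "qbvefyrqn", final "efyrqnqbv".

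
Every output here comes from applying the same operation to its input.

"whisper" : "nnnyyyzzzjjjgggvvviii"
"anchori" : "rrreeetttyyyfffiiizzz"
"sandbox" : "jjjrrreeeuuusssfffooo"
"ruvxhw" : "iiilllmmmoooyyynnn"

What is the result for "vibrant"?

In each case the input is transformed by: repeat every character 3 times, then shift every letter 9 places backward in the alphabet (wrapping around).
On "vibrant": the first step gives "vvviiibbbrrraaannnttt", and the second then gives "mmmzzzsssiiirrreeekkk".

mmmzzzsssiiirrreeekkk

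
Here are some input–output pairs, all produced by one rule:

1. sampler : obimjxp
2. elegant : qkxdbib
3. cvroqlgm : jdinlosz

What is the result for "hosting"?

dkfqple

Each output is the input with this applied: reverse the string, then shift every letter 3 places backward in the alphabet (wrapping around).
On "hosting": the first step gives "gnitsoh", and the second then gives "dkfqple".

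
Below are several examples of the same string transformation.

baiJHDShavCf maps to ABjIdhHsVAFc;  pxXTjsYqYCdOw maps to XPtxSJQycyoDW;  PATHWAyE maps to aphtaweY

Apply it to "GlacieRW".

The rule is to swap each adjacent pair of characters (1↔2, 3↔4, ...), then flip the case of every letter.
On "GlacieRW": the first step gives "lGcaeiWR", and the second then gives "LgCAEIwr".

LgCAEIwr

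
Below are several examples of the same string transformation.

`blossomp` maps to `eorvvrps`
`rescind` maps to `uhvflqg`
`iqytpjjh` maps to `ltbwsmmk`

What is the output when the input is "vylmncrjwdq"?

Looking at the pairs, the operation is to shift every letter 3 places forward in the alphabet (wrapping around).
For "vylmncrjwdq" the result is "ybopqfumzgt".

ybopqfumzgt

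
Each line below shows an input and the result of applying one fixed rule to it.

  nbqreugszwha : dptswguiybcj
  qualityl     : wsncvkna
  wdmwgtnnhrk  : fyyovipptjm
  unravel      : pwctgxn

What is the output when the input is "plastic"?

The pattern: shift every letter 2 places forward in the alphabet (wrapping around), then swap each adjacent pair of characters (1↔2, 3↔4, ...).
Starting from "plastic": after the first operation, "rncuvke"; after the second, "nruckve".

nruckve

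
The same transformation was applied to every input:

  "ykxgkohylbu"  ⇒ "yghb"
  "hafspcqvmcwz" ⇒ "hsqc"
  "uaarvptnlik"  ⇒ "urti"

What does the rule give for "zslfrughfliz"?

zfgl

The transformation: keep one character in every 3, starting at position 1 (positions 1st, 4th, 7th, ...).
Doing the same to "zslfrughfliz": "zfgl".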